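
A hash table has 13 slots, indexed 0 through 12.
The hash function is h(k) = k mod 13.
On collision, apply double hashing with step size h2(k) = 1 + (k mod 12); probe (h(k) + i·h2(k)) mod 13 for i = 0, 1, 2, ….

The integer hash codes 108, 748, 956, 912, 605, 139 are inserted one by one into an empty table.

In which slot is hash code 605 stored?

108 hashes to 4; slot 4 is free → place at 4.
748 hashes to 7; slot 7 is free → place at 7.
956 hashes to 7, h2=9; 7 taken → place at 3.
912 hashes to 2; slot 2 is free → place at 2.
605 hashes to 7, h2=6; 7 taken → place at 0.
139 hashes to 9; slot 9 is free → place at 9.
Table: [605, ∅, 912, 956, 108, ∅, ∅, 748, ∅, 139, ∅, ∅, ∅]

0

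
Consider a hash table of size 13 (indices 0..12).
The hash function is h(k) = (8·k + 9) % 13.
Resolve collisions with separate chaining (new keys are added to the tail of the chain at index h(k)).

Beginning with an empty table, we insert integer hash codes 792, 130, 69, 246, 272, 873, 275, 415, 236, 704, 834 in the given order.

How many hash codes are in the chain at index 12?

5

792 -> bucket 1
130 -> bucket 9
69 -> bucket 2
246 -> bucket 1 (collision)
272 -> bucket 1 (collision)
873 -> bucket 12
275 -> bucket 12 (collision)
415 -> bucket 1 (collision)
236 -> bucket 12 (collision)
704 -> bucket 12 (collision)
834 -> bucket 12 (collision)
Final buckets:
0: ∅
1: 792 -> 246 -> 272 -> 415
2: 69
3: ∅
4: ∅
5: ∅
6: ∅
7: ∅
8: ∅
9: 130
10: ∅
11: ∅
12: 873 -> 275 -> 236 -> 704 -> 834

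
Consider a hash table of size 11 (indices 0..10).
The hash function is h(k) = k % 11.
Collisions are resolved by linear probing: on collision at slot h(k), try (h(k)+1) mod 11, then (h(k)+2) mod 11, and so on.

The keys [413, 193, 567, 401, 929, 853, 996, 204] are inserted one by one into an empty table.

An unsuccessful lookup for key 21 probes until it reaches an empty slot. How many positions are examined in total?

4

413: h=6 => slot 6
193: h=6, probe 6,7 => slot 7
567: h=6, probe 6,7,8 => slot 8
401: h=5 => slot 5
929: h=5, probe 5,6,7,8,9 => slot 9
853: h=6, probe 6,7,8,9,10 => slot 10
996: h=6, probe 6,7,8,9,10,0 => slot 0
204: h=6, probe 6,7,8,9,10,0,1 => slot 1
Table: [996, 204, ∅, ∅, ∅, 401, 413, 193, 567, 929, 853]
Lookup 21: h=10, probe 10,0,1,2 → slot 2 empty, not found.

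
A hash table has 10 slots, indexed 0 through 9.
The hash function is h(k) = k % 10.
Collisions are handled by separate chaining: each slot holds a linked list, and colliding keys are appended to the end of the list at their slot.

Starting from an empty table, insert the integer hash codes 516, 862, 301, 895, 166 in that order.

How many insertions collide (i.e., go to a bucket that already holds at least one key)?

1

Insert 516: h=6, bucket 6 empty -> new chain.
Insert 862: h=2, bucket 2 empty -> new chain.
Insert 301: h=1, bucket 1 empty -> new chain.
Insert 895: h=5, bucket 5 empty -> new chain.
Insert 166: h=6, bucket 6 nonempty -> append to chain.
Final buckets:
0: _
1: 301
2: 862
3: _
4: _
5: 895
6: 516 -> 166
7: _
8: _
9: _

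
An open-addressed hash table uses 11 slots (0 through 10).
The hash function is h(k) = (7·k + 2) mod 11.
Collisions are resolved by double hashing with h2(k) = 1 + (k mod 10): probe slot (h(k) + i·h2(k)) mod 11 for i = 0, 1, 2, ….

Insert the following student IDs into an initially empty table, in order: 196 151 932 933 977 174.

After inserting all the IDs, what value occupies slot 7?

Insert 196: h=10, slot 10 empty => index 10.
Insert 151: h=3, slot 3 empty => index 3.
Insert 932: h=3, h2=3, slot 3 occupied => index 6.
Insert 933: h=10, h2=4, slots 10,3 occupied => index 7.
Insert 977: h=10, h2=8, slots 10,7 occupied => index 4.
Insert 174: h=10, h2=5, slots 10,4 occupied => index 9.
Table: [—, —, —, 151, 977, —, 932, 933, —, 174, 196]

933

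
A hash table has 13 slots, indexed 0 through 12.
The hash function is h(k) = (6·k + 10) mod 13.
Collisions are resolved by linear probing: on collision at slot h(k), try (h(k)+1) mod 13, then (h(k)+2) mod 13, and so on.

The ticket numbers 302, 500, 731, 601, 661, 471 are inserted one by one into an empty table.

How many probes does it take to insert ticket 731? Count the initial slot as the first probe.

Insert 302: h=2, slot 2 empty -> index 2.
Insert 500: h=7, slot 7 empty -> index 7.
Insert 731: h=2, slot 2 occupied -> index 3.
Insert 601: h=2, slots 2,3 occupied -> index 4.
Insert 661: h=11, slot 11 empty -> index 11.
Insert 471: h=2, slots 2,3,4 occupied -> index 5.
Table: [_, _, 302, 731, 601, 471, _, 500, _, _, _, 661, _]

2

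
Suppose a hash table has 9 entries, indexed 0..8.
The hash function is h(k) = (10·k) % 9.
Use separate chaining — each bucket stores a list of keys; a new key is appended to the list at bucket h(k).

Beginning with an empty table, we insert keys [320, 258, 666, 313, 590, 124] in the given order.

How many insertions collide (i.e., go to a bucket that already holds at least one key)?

Insert 320: h=5, bucket 5 empty → new chain.
Insert 258: h=6, bucket 6 empty → new chain.
Insert 666: h=0, bucket 0 empty → new chain.
Insert 313: h=7, bucket 7 empty → new chain.
Insert 590: h=5, bucket 5 nonempty → append to chain.
Insert 124: h=7, bucket 7 nonempty → append to chain.
Final buckets:
0: 666
1: ∅
2: ∅
3: ∅
4: ∅
5: 320 -> 590
6: 258
7: 313 -> 124
8: ∅

2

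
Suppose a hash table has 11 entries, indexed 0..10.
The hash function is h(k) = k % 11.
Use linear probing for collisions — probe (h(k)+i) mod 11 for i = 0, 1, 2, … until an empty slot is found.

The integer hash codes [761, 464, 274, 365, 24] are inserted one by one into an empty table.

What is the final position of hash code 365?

761 hashes to 2; slot 2 is free => place at 2.
464 hashes to 2; 2 taken => place at 3.
274 hashes to 10; slot 10 is free => place at 10.
365 hashes to 2; 2,3 taken => place at 4.
24 hashes to 2; 2,3,4 taken => place at 5.
Table: [-, -, 761, 464, 365, 24, -, -, -, -, 274]

4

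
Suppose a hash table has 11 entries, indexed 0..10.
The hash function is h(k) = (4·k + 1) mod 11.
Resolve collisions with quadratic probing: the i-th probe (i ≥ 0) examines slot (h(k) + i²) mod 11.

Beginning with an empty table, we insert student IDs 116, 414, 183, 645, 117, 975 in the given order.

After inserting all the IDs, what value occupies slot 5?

116: h=3 => slot 3
414: h=7 => slot 7
183: h=7, probe 7,8 => slot 8
645: h=7, probe 7,8,0 => slot 0
117: h=7, probe 7,8,0,5 => slot 5
975: h=7, probe 7,8,0,5,1 => slot 1
Table: [645, 975, _, 116, _, 117, _, 414, 183, _, _]

117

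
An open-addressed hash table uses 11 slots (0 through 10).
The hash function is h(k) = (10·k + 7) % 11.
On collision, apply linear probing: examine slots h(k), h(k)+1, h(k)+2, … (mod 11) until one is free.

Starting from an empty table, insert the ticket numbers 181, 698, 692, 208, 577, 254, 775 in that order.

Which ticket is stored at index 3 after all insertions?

698

181 hashes to 2; slot 2 is free → place at 2.
698 hashes to 2; 2 taken → place at 3.
692 hashes to 8; slot 8 is free → place at 8.
208 hashes to 8; 8 taken → place at 9.
577 hashes to 2; 2,3 taken → place at 4.
254 hashes to 6; slot 6 is free → place at 6.
775 hashes to 2; 2,3,4 taken → place at 5.
Table: [—, —, 181, 698, 577, 775, 254, —, 692, 208, —]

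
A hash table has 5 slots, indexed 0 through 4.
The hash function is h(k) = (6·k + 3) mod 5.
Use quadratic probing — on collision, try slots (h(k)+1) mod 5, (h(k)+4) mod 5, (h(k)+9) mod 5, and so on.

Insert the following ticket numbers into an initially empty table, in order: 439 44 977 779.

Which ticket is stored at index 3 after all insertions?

Insert 439: h=2, slot 2 empty → index 2.
Insert 44: h=2, slot 2 occupied → index 3.
Insert 977: h=0, slot 0 empty → index 0.
Insert 779: h=2, slots 2,3 occupied → index 1.
Table: [977, 779, 439, 44, _]

44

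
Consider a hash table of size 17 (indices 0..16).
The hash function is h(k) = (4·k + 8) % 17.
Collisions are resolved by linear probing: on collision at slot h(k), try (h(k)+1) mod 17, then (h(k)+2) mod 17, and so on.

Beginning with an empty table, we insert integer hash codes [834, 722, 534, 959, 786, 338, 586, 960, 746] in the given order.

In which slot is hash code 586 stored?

8

834: h=12 -> slot 12
722: h=6 -> slot 6
534: h=2 -> slot 2
959: h=2, probe 2,3 -> slot 3
786: h=7 -> slot 7
338: h=0 -> slot 0
586: h=6, probe 6,7,8 -> slot 8
960: h=6, probe 6,7,8,9 -> slot 9
746: h=0, probe 0,1 -> slot 1
Table: [338, 746, 534, 959, -, -, 722, 786, 586, 960, -, -, 834, -, -, -, -]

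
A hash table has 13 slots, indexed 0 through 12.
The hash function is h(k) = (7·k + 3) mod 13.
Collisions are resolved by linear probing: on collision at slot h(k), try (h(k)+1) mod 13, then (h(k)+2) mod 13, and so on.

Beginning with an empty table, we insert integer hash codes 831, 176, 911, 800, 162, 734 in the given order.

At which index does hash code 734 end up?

7

Insert 831: h=9, slot 9 empty → index 9.
Insert 176: h=0, slot 0 empty → index 0.
Insert 911: h=10, slot 10 empty → index 10.
Insert 800: h=0, slot 0 occupied → index 1.
Insert 162: h=6, slot 6 empty → index 6.
Insert 734: h=6, slot 6 occupied → index 7.
Table: [176, 800, —, —, —, —, 162, 734, —, 831, 911, —, —]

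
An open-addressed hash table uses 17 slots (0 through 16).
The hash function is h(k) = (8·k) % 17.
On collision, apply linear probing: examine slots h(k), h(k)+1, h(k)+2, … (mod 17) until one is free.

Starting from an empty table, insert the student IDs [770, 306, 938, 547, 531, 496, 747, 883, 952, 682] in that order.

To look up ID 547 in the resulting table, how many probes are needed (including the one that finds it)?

Insert 770: h=6, slot 6 empty -> index 6.
Insert 306: h=0, slot 0 empty -> index 0.
Insert 938: h=7, slot 7 empty -> index 7.
Insert 547: h=7, slot 7 occupied -> index 8.
Insert 531: h=15, slot 15 empty -> index 15.
Insert 496: h=7, slots 7,8 occupied -> index 9.
Insert 747: h=9, slot 9 occupied -> index 10.
Insert 883: h=9, slots 9,10 occupied -> index 11.
Insert 952: h=0, slot 0 occupied -> index 1.
Insert 682: h=16, slot 16 empty -> index 16.
Table: [306, 952, ., ., ., ., 770, 938, 547, 496, 747, 883, ., ., ., 531, 682]
Lookup 547: h=7, probe 7,8 → found at 8.

2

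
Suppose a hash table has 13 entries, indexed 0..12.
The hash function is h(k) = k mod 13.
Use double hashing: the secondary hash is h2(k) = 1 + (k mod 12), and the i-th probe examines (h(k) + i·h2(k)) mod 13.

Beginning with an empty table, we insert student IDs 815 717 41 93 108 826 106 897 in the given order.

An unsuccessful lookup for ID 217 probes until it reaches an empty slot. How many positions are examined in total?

2

815: h=9 → slot 9
717: h=2 → slot 2
41: h=2, h2=6, probe 2,8 → slot 8
93: h=2, h2=10, probe 2,12 → slot 12
108: h=4 → slot 4
826: h=7 → slot 7
106: h=2, h2=11, probe 2,0 → slot 0
897: h=0, h2=10, probe 0,10 → slot 10
Table: [106, -, 717, -, 108, -, -, 826, 41, 815, 897, -, 93]
Lookup 217: h=9, h2=2, probe 9,11 → slot 11 empty, not found.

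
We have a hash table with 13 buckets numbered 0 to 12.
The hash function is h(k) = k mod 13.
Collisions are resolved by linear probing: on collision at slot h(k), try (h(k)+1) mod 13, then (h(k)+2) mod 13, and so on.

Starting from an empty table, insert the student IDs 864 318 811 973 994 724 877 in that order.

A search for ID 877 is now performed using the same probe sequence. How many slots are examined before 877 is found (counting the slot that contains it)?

864 hashes to 6; slot 6 is free => place at 6.
318 hashes to 6; 6 taken => place at 7.
811 hashes to 5; slot 5 is free => place at 5.
973 hashes to 11; slot 11 is free => place at 11.
994 hashes to 6; 6,7 taken => place at 8.
724 hashes to 9; slot 9 is free => place at 9.
877 hashes to 6; 6,7,8,9 taken => place at 10.
Table: [—, —, —, —, —, 811, 864, 318, 994, 724, 877, 973, —]
Lookup 877: h=6, probe 6,7,8,9,10 → found at 10.

5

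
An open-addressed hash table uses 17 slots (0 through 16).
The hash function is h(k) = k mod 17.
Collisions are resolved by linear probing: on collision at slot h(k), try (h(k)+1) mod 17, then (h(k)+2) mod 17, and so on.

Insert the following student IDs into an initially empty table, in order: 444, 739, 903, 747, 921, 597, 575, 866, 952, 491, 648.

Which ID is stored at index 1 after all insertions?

444 hashes to 2; slot 2 is free -> place at 2.
739 hashes to 8; slot 8 is free -> place at 8.
903 hashes to 2; 2 taken -> place at 3.
747 hashes to 16; slot 16 is free -> place at 16.
921 hashes to 3; 3 taken -> place at 4.
597 hashes to 2; 2,3,4 taken -> place at 5.
575 hashes to 14; slot 14 is free -> place at 14.
866 hashes to 16; 16 taken -> place at 0.
952 hashes to 0; 0 taken -> place at 1.
491 hashes to 15; slot 15 is free -> place at 15.
648 hashes to 2; 2,3,4,5 taken -> place at 6.
Table: [866, 952, 444, 903, 921, 597, 648, -, 739, -, -, -, -, -, 575, 491, 747]

952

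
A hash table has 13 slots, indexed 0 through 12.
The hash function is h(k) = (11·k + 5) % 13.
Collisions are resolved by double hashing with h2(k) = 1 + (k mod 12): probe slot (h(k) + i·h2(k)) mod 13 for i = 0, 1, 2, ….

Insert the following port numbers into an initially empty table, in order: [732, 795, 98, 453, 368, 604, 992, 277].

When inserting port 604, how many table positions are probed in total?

2

732 hashes to 10; slot 10 is free → place at 10.
795 hashes to 1; slot 1 is free → place at 1.
98 hashes to 4; slot 4 is free → place at 4.
453 hashes to 9; slot 9 is free → place at 9.
368 hashes to 10, h2=9; 10 taken → place at 6.
604 hashes to 6, h2=5; 6 taken → place at 11.
992 hashes to 10, h2=9; 10,6 taken → place at 2.
277 hashes to 10, h2=2; 10 taken → place at 12.
Table: [_, 795, 992, _, 98, _, 368, _, _, 453, 732, 604, 277]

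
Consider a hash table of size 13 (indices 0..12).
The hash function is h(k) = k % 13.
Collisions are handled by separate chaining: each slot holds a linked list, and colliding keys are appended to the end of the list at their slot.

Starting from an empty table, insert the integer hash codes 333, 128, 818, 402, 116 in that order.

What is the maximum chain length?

3

Insert 333: h=8, bucket 8 empty → new chain.
Insert 128: h=11, bucket 11 empty → new chain.
Insert 818: h=12, bucket 12 empty → new chain.
Insert 402: h=12, bucket 12 nonempty → append to chain.
Insert 116: h=12, bucket 12 nonempty → append to chain.
Final buckets:
0: —
1: —
2: —
3: —
4: —
5: —
6: —
7: —
8: 333
9: —
10: —
11: 128
12: 818 -> 402 -> 116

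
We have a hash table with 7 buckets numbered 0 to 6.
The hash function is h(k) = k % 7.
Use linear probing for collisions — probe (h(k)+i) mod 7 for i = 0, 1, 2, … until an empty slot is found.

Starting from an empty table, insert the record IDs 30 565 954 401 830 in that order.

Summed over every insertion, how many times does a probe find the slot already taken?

30: h=2 -> slot 2
565: h=5 -> slot 5
954: h=2, probe 2,3 -> slot 3
401: h=2, probe 2,3,4 -> slot 4
830: h=4, probe 4,5,6 -> slot 6
Table: [∅, ∅, 30, 954, 401, 565, 830]

5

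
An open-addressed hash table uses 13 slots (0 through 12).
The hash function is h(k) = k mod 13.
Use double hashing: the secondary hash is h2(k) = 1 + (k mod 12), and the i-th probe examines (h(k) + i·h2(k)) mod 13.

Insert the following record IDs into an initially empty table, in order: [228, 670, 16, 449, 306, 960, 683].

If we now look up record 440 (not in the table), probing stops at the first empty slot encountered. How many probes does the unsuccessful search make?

228 hashes to 7; slot 7 is free → place at 7.
670 hashes to 7, h2=11; 7 taken → place at 5.
16 hashes to 3; slot 3 is free → place at 3.
449 hashes to 7, h2=6; 7 taken → place at 0.
306 hashes to 7, h2=7; 7 taken → place at 1.
960 hashes to 11; slot 11 is free → place at 11.
683 hashes to 7, h2=12; 7 taken → place at 6.
Table: [449, 306, _, 16, _, 670, 683, 228, _, _, _, 960, _]
Lookup 440: h=11, h2=9, probe 11,7,3,12 → slot 12 empty, not found.

4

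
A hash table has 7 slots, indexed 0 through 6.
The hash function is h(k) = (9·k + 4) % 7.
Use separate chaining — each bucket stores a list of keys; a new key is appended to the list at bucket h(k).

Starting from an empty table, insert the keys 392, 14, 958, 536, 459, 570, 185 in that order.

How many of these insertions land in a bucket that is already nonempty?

3

Insert 392: h=4, bucket 4 empty → new chain.
Insert 14: h=4, bucket 4 nonempty → append to chain.
Insert 958: h=2, bucket 2 empty → new chain.
Insert 536: h=5, bucket 5 empty → new chain.
Insert 459: h=5, bucket 5 nonempty → append to chain.
Insert 570: h=3, bucket 3 empty → new chain.
Insert 185: h=3, bucket 3 nonempty → append to chain.
Final buckets:
0: ∅
1: ∅
2: 958
3: 570 -> 185
4: 392 -> 14
5: 536 -> 459
6: ∅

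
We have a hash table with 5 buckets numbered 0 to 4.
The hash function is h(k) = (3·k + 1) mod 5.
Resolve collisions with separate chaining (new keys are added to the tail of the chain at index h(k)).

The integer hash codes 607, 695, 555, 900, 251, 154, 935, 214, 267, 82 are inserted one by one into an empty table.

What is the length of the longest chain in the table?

Insert 607: h=2, bucket 2 empty → new chain.
Insert 695: h=1, bucket 1 empty → new chain.
Insert 555: h=1, bucket 1 nonempty → append to chain.
Insert 900: h=1, bucket 1 nonempty → append to chain.
Insert 251: h=4, bucket 4 empty → new chain.
Insert 154: h=3, bucket 3 empty → new chain.
Insert 935: h=1, bucket 1 nonempty → append to chain.
Insert 214: h=3, bucket 3 nonempty → append to chain.
Insert 267: h=2, bucket 2 nonempty → append to chain.
Insert 82: h=2, bucket 2 nonempty → append to chain.
Final buckets:
0: .
1: 695 -> 555 -> 900 -> 935
2: 607 -> 267 -> 82
3: 154 -> 214
4: 251

4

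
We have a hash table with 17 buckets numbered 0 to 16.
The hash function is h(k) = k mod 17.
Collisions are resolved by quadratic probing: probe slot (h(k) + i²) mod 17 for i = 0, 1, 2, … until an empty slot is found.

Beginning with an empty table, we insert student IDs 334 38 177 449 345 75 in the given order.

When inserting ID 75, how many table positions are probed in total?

4

334 hashes to 11; slot 11 is free → place at 11.
38 hashes to 4; slot 4 is free → place at 4.
177 hashes to 7; slot 7 is free → place at 7.
449 hashes to 7; 7 taken → place at 8.
345 hashes to 5; slot 5 is free → place at 5.
75 hashes to 7; 7,8,11 taken → place at 16.
Table: [∅, ∅, ∅, ∅, 38, 345, ∅, 177, 449, ∅, ∅, 334, ∅, ∅, ∅, ∅, 75]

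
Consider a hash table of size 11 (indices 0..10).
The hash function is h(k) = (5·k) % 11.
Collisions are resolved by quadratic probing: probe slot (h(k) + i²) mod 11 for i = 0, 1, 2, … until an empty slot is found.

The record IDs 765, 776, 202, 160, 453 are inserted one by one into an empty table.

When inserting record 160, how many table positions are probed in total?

765: h=8 -> slot 8
776: h=8, probe 8,9 -> slot 9
202: h=9, probe 9,10 -> slot 10
160: h=8, probe 8,9,1 -> slot 1
453: h=10, probe 10,0 -> slot 0
Table: [453, 160, ∅, ∅, ∅, ∅, ∅, ∅, 765, 776, 202]

3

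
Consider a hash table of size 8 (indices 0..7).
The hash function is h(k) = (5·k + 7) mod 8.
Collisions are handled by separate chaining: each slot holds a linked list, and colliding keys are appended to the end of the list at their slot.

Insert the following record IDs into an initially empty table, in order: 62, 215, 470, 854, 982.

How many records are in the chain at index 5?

Insert 62: h=5, bucket 5 empty → new chain.
Insert 215: h=2, bucket 2 empty → new chain.
Insert 470: h=5, bucket 5 nonempty → append to chain.
Insert 854: h=5, bucket 5 nonempty → append to chain.
Insert 982: h=5, bucket 5 nonempty → append to chain.
Final buckets:
0: .
1: .
2: 215
3: .
4: .
5: 62 -> 470 -> 854 -> 982
6: .
7: .

4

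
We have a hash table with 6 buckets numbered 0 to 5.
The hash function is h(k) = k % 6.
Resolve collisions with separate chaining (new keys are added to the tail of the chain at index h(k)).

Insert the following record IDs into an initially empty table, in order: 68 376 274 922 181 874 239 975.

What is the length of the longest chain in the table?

68 -> bucket 2
376 -> bucket 4
274 -> bucket 4 (collision)
922 -> bucket 4 (collision)
181 -> bucket 1
874 -> bucket 4 (collision)
239 -> bucket 5
975 -> bucket 3
Final buckets:
0: -
1: 181
2: 68
3: 975
4: 376 -> 274 -> 922 -> 874
5: 239

4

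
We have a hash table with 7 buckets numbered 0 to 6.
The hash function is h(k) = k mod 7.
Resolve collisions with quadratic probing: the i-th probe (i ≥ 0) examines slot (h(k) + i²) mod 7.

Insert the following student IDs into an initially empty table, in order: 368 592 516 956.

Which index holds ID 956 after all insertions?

1

368: h=4 → slot 4
592: h=4, probe 4,5 → slot 5
516: h=5, probe 5,6 → slot 6
956: h=4, probe 4,5,1 → slot 1
Table: [-, 956, -, -, 368, 592, 516]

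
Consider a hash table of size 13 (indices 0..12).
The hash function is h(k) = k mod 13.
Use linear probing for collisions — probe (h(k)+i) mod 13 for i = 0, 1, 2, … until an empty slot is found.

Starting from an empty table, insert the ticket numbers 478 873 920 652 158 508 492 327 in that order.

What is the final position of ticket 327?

5

478 hashes to 10; slot 10 is free => place at 10.
873 hashes to 2; slot 2 is free => place at 2.
920 hashes to 10; 10 taken => place at 11.
652 hashes to 2; 2 taken => place at 3.
158 hashes to 2; 2,3 taken => place at 4.
508 hashes to 1; slot 1 is free => place at 1.
492 hashes to 11; 11 taken => place at 12.
327 hashes to 2; 2,3,4 taken => place at 5.
Table: [—, 508, 873, 652, 158, 327, —, —, —, —, 478, 920, 492]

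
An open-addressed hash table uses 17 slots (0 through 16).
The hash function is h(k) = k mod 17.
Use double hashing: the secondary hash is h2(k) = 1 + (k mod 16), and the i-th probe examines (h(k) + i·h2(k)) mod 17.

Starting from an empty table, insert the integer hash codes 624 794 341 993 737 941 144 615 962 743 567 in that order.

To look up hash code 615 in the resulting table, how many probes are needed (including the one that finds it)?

Insert 624: h=12, slot 12 empty → index 12.
Insert 794: h=12, h2=11, slot 12 occupied → index 6.
Insert 341: h=1, slot 1 empty → index 1.
Insert 993: h=7, slot 7 empty → index 7.
Insert 737: h=6, h2=2, slot 6 occupied → index 8.
Insert 941: h=6, h2=14, slot 6 occupied → index 3.
Insert 144: h=8, h2=1, slot 8 occupied → index 9.
Insert 615: h=3, h2=8, slot 3 occupied → index 11.
Insert 962: h=10, slot 10 empty → index 10.
Insert 743: h=12, h2=8, slots 12,3,11 occupied → index 2.
Insert 567: h=6, h2=8, slot 6 occupied → index 14.
Table: [∅, 341, 743, 941, ∅, ∅, 794, 993, 737, 144, 962, 615, 624, ∅, 567, ∅, ∅]
Lookup 615: h=3, h2=8, probe 3,11 → found at 11.

2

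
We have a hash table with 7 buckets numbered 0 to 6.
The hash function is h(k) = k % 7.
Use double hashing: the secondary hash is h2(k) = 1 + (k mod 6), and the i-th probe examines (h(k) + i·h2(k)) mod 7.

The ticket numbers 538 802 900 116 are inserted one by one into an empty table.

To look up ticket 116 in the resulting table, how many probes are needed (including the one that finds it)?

538: h=6 -> slot 6
802: h=4 -> slot 4
900: h=4, h2=1, probe 4,5 -> slot 5
116: h=4, h2=3, probe 4,0 -> slot 0
Table: [116, ∅, ∅, ∅, 802, 900, 538]
Lookup 116: h=4, h2=3, probe 4,0 → found at 0.

2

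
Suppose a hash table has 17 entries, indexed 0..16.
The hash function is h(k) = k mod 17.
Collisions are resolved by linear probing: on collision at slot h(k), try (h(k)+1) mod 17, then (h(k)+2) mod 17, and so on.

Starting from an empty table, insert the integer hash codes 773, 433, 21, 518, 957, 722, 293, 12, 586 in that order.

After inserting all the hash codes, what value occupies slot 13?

773 hashes to 8; slot 8 is free → place at 8.
433 hashes to 8; 8 taken → place at 9.
21 hashes to 4; slot 4 is free → place at 4.
518 hashes to 8; 8,9 taken → place at 10.
957 hashes to 5; slot 5 is free → place at 5.
722 hashes to 8; 8,9,10 taken → place at 11.
293 hashes to 4; 4,5 taken → place at 6.
12 hashes to 12; slot 12 is free → place at 12.
586 hashes to 8; 8,9,10,11,12 taken → place at 13.
Table: [—, —, —, —, 21, 957, 293, —, 773, 433, 518, 722, 12, 586, —, —, —]

586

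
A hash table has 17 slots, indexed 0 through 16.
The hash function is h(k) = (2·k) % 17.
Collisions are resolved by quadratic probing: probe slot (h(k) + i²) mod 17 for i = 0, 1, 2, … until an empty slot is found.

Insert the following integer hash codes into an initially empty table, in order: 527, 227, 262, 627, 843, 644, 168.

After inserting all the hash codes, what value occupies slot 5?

644

Insert 527: h=0, slot 0 empty => index 0.
Insert 227: h=12, slot 12 empty => index 12.
Insert 262: h=14, slot 14 empty => index 14.
Insert 627: h=13, slot 13 empty => index 13.
Insert 843: h=3, slot 3 empty => index 3.
Insert 644: h=13, slots 13,14,0 occupied => index 5.
Insert 168: h=13, slots 13,14,0,5,12 occupied => index 4.
Table: [527, ∅, ∅, 843, 168, 644, ∅, ∅, ∅, ∅, ∅, ∅, 227, 627, 262, ∅, ∅]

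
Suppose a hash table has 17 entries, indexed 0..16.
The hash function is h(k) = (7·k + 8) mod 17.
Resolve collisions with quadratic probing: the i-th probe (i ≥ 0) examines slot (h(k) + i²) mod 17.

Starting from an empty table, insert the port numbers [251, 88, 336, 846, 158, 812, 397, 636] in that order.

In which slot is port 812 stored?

6

Insert 251: h=14, slot 14 empty -> index 14.
Insert 88: h=12, slot 12 empty -> index 12.
Insert 336: h=14, slot 14 occupied -> index 15.
Insert 846: h=14, slots 14,15 occupied -> index 1.
Insert 158: h=9, slot 9 empty -> index 9.
Insert 812: h=14, slots 14,15,1 occupied -> index 6.
Insert 397: h=16, slot 16 empty -> index 16.
Insert 636: h=6, slot 6 occupied -> index 7.
Table: [-, 846, -, -, -, -, 812, 636, -, 158, -, -, 88, -, 251, 336, 397]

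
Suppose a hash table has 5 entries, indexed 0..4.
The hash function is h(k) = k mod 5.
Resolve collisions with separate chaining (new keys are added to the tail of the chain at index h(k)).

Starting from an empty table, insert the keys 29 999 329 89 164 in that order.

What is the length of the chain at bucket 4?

Insert 29: h=4, bucket 4 empty → new chain.
Insert 999: h=4, bucket 4 nonempty → append to chain.
Insert 329: h=4, bucket 4 nonempty → append to chain.
Insert 89: h=4, bucket 4 nonempty → append to chain.
Insert 164: h=4, bucket 4 nonempty → append to chain.
Final buckets:
0: ∅
1: ∅
2: ∅
3: ∅
4: 29 -> 999 -> 329 -> 89 -> 164

5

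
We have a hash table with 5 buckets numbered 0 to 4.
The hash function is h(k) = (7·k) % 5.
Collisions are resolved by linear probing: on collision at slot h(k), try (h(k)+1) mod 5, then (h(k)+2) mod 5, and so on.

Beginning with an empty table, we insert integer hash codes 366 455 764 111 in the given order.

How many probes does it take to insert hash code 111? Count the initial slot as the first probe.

3

366: h=2 → slot 2
455: h=0 → slot 0
764: h=3 → slot 3
111: h=2, probe 2,3,4 → slot 4
Table: [455, ., 366, 764, 111]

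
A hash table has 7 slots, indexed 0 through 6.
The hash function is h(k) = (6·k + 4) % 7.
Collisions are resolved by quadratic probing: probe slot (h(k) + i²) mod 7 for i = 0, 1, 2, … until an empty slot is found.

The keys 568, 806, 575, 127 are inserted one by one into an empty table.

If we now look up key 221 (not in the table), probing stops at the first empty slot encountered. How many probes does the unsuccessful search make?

2

568 hashes to 3; slot 3 is free → place at 3.
806 hashes to 3; 3 taken → place at 4.
575 hashes to 3; 3,4 taken → place at 0.
127 hashes to 3; 3,4,0 taken → place at 5.
Table: [575, _, _, 568, 806, 127, _]
Lookup 221: h=0, probe 0,1 → slot 1 empty, not found.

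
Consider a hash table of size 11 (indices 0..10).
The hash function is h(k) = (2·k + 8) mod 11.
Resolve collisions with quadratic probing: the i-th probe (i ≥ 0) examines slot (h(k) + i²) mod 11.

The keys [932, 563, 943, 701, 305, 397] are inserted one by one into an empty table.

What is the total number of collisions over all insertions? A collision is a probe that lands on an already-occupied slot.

Insert 932: h=2, slot 2 empty -> index 2.
Insert 563: h=1, slot 1 empty -> index 1.
Insert 943: h=2, slot 2 occupied -> index 3.
Insert 701: h=2, slots 2,3 occupied -> index 6.
Insert 305: h=2, slots 2,3,6 occupied -> index 0.
Insert 397: h=10, slot 10 empty -> index 10.
Table: [305, 563, 932, 943, _, _, 701, _, _, _, 397]

6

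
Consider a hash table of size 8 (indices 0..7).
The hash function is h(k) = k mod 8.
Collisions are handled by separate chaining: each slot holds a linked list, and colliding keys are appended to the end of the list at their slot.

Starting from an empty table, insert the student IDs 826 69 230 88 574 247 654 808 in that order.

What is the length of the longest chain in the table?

3

Insert 826: h=2, bucket 2 empty → new chain.
Insert 69: h=5, bucket 5 empty → new chain.
Insert 230: h=6, bucket 6 empty → new chain.
Insert 88: h=0, bucket 0 empty → new chain.
Insert 574: h=6, bucket 6 nonempty → append to chain.
Insert 247: h=7, bucket 7 empty → new chain.
Insert 654: h=6, bucket 6 nonempty → append to chain.
Insert 808: h=0, bucket 0 nonempty → append to chain.
Final buckets:
0: 88 -> 808
1: _
2: 826
3: _
4: _
5: 69
6: 230 -> 574 -> 654
7: 247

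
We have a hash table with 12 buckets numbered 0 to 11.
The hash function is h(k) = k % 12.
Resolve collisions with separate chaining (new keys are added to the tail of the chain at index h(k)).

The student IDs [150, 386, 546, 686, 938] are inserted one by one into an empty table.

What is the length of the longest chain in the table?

3

150 -> bucket 6
386 -> bucket 2
546 -> bucket 6 (collision)
686 -> bucket 2 (collision)
938 -> bucket 2 (collision)
Final buckets:
0: .
1: .
2: 386 -> 686 -> 938
3: .
4: .
5: .
6: 150 -> 546
7: .
8: .
9: .
10: .
11: .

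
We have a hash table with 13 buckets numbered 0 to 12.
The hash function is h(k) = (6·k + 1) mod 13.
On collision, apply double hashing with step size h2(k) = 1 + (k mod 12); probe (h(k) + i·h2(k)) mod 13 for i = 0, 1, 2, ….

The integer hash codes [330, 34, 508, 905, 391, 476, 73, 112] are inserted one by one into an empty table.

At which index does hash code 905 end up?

Insert 330: h=5, slot 5 empty => index 5.
Insert 34: h=10, slot 10 empty => index 10.
Insert 508: h=7, slot 7 empty => index 7.
Insert 905: h=10, h2=6, slot 10 occupied => index 3.
Insert 391: h=7, h2=8, slot 7 occupied => index 2.
Insert 476: h=10, h2=9, slot 10 occupied => index 6.
Insert 73: h=10, h2=2, slot 10 occupied => index 12.
Insert 112: h=10, h2=5, slots 10,2,7,12 occupied => index 4.
Table: [-, -, 391, 905, 112, 330, 476, 508, -, -, 34, -, 73]

3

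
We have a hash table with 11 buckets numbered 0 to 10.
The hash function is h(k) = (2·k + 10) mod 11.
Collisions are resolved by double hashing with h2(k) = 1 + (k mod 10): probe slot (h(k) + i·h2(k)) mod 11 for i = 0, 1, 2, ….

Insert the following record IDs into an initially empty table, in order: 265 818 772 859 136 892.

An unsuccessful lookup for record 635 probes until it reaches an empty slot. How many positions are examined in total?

Insert 265: h=1, slot 1 empty → index 1.
Insert 818: h=7, slot 7 empty → index 7.
Insert 772: h=3, slot 3 empty → index 3.
Insert 859: h=1, h2=10, slot 1 occupied → index 0.
Insert 136: h=7, h2=7, slots 7,3 occupied → index 10.
Insert 892: h=1, h2=3, slot 1 occupied → index 4.
Table: [859, 265, —, 772, 892, —, —, 818, —, —, 136]
Lookup 635: h=4, h2=6, probe 4,10,5 → slot 5 empty, not found.

3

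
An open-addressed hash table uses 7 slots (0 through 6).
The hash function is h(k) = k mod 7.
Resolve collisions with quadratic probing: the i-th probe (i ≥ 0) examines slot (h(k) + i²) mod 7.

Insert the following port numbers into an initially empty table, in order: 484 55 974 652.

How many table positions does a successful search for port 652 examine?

3

Insert 484: h=1, slot 1 empty -> index 1.
Insert 55: h=6, slot 6 empty -> index 6.
Insert 974: h=1, slot 1 occupied -> index 2.
Insert 652: h=1, slots 1,2 occupied -> index 5.
Table: [., 484, 974, ., ., 652, 55]
Lookup 652: h=1, probe 1,2,5 → found at 5.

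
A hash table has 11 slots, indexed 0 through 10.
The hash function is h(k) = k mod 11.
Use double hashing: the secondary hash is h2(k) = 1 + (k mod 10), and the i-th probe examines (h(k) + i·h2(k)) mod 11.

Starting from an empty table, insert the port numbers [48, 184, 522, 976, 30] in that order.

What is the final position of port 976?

48 hashes to 4; slot 4 is free -> place at 4.
184 hashes to 8; slot 8 is free -> place at 8.
522 hashes to 5; slot 5 is free -> place at 5.
976 hashes to 8, h2=7; 8,4 taken -> place at 0.
30 hashes to 8, h2=1; 8 taken -> place at 9.
Table: [976, ., ., ., 48, 522, ., ., 184, 30, .]

0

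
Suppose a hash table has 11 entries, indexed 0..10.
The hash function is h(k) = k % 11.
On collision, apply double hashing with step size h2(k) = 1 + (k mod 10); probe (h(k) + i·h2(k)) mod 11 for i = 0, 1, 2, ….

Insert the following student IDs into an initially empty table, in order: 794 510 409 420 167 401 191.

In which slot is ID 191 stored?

6

794: h=2 → slot 2
510: h=4 → slot 4
409: h=2, h2=10, probe 2,1 → slot 1
420: h=2, h2=1, probe 2,3 → slot 3
167: h=2, h2=8, probe 2,10 → slot 10
401: h=5 → slot 5
191: h=4, h2=2, probe 4,6 → slot 6
Table: [—, 409, 794, 420, 510, 401, 191, —, —, —, 167]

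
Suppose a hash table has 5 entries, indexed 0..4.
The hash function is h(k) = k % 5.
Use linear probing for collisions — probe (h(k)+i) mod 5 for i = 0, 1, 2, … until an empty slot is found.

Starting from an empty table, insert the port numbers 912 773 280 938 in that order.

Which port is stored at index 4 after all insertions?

938

912 hashes to 2; slot 2 is free -> place at 2.
773 hashes to 3; slot 3 is free -> place at 3.
280 hashes to 0; slot 0 is free -> place at 0.
938 hashes to 3; 3 taken -> place at 4.
Table: [280, _, 912, 773, 938]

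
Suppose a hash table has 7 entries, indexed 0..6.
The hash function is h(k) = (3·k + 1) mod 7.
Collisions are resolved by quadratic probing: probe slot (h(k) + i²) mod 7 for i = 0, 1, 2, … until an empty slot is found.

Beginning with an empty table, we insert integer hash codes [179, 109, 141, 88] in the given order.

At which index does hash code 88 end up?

3

179 hashes to 6; slot 6 is free → place at 6.
109 hashes to 6; 6 taken → place at 0.
141 hashes to 4; slot 4 is free → place at 4.
88 hashes to 6; 6,0 taken → place at 3.
Table: [109, ∅, ∅, 88, 141, ∅, 179]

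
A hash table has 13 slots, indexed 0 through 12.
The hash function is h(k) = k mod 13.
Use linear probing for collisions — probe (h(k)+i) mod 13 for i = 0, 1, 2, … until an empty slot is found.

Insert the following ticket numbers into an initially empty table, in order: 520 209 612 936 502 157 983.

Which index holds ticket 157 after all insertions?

4

Insert 520: h=0, slot 0 empty => index 0.
Insert 209: h=1, slot 1 empty => index 1.
Insert 612: h=1, slot 1 occupied => index 2.
Insert 936: h=0, slots 0,1,2 occupied => index 3.
Insert 502: h=8, slot 8 empty => index 8.
Insert 157: h=1, slots 1,2,3 occupied => index 4.
Insert 983: h=8, slot 8 occupied => index 9.
Table: [520, 209, 612, 936, 157, ∅, ∅, ∅, 502, 983, ∅, ∅, ∅]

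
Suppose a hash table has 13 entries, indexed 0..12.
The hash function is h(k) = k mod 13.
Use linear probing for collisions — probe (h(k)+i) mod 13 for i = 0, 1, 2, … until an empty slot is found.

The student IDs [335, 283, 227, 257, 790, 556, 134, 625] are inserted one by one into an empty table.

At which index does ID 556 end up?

Insert 335: h=10, slot 10 empty => index 10.
Insert 283: h=10, slot 10 occupied => index 11.
Insert 227: h=6, slot 6 empty => index 6.
Insert 257: h=10, slots 10,11 occupied => index 12.
Insert 790: h=10, slots 10,11,12 occupied => index 0.
Insert 556: h=10, slots 10,11,12,0 occupied => index 1.
Insert 134: h=4, slot 4 empty => index 4.
Insert 625: h=1, slot 1 occupied => index 2.
Table: [790, 556, 625, -, 134, -, 227, -, -, -, 335, 283, 257]

1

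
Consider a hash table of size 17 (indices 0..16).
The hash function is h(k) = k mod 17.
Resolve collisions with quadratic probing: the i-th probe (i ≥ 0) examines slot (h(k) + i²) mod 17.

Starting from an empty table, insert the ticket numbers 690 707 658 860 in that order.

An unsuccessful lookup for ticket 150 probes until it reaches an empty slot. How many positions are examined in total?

2

690: h=10 → slot 10
707: h=10, probe 10,11 → slot 11
658: h=12 → slot 12
860: h=10, probe 10,11,14 → slot 14
Table: [-, -, -, -, -, -, -, -, -, -, 690, 707, 658, -, 860, -, -]
Lookup 150: h=14, probe 14,15 → slot 15 empty, not found.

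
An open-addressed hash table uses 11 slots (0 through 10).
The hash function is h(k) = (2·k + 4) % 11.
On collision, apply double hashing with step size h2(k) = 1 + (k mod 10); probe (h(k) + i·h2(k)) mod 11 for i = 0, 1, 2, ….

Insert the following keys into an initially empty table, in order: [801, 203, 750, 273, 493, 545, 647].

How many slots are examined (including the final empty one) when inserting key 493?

801: h=0 → slot 0
203: h=3 → slot 3
750: h=8 → slot 8
273: h=0, h2=4, probe 0,4 → slot 4
493: h=0, h2=4, probe 0,4,8,1 → slot 1
545: h=5 → slot 5
647: h=0, h2=8, probe 0,8,5,2 → slot 2
Table: [801, 493, 647, 203, 273, 545, —, —, 750, —, —]

4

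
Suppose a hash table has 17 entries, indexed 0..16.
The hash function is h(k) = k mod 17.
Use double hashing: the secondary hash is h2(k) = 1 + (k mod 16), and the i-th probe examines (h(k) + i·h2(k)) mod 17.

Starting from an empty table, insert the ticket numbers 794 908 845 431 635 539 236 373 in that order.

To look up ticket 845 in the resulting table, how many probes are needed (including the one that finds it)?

Insert 794: h=12, slot 12 empty → index 12.
Insert 908: h=7, slot 7 empty → index 7.
Insert 845: h=12, h2=14, slot 12 occupied → index 9.
Insert 431: h=6, slot 6 empty → index 6.
Insert 635: h=6, h2=12, slot 6 occupied → index 1.
Insert 539: h=12, h2=12, slots 12,7 occupied → index 2.
Insert 236: h=15, slot 15 empty → index 15.
Insert 373: h=16, slot 16 empty → index 16.
Table: [., 635, 539, ., ., ., 431, 908, ., 845, ., ., 794, ., ., 236, 373]
Lookup 845: h=12, h2=14, probe 12,9 → found at 9.

2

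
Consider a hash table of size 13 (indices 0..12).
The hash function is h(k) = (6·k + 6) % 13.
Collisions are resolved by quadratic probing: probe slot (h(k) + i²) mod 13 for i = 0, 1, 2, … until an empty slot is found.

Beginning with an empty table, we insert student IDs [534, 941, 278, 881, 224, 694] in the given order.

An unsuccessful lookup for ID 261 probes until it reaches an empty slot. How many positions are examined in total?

2

534: h=12 → slot 12
941: h=10 → slot 10
278: h=10, probe 10,11 → slot 11
881: h=1 → slot 1
224: h=11, probe 11,12,2 → slot 2
694: h=10, probe 10,11,1,6 → slot 6
Table: [_, 881, 224, _, _, _, 694, _, _, _, 941, 278, 534]
Lookup 261: h=12, probe 12,0 → slot 0 empty, not found.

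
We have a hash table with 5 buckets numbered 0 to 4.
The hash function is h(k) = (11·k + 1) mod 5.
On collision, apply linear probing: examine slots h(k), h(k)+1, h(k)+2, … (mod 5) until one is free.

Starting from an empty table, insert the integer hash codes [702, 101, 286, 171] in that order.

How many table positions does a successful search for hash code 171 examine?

4

Insert 702: h=3, slot 3 empty → index 3.
Insert 101: h=2, slot 2 empty → index 2.
Insert 286: h=2, slots 2,3 occupied → index 4.
Insert 171: h=2, slots 2,3,4 occupied → index 0.
Table: [171, —, 101, 702, 286]
Lookup 171: h=2, probe 2,3,4,0 → found at 0.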